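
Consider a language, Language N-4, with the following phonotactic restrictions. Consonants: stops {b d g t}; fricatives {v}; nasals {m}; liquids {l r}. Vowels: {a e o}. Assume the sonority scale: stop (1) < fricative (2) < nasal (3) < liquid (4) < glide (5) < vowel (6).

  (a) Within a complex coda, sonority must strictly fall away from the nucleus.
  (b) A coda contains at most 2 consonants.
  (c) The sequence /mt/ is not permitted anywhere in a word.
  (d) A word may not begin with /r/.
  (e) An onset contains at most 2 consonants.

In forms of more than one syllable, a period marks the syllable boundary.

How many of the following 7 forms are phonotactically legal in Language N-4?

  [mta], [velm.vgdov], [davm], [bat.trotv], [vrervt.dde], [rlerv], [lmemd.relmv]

[mta] — violates constraint (c): contains banned sequence /mt/ → phonotactically illegal
[velm.vgdov] — violates constraint (e): syllable 2 onset /vgd/ has 3 consonants (> 2) → phonotactically illegal
[davm] — violates constraint (a): syllable 1 coda /vm/: /v/ (fricative, 2) → /m/ (nasal, 3) does not fall → phonotactically illegal
[bat.trotv] — violates constraint (a): syllable 2 coda /tv/: /t/ (stop, 1) → /v/ (fricative, 2) does not fall → phonotactically illegal
[vrervt.dde] — violates constraint (b): syllable 1 coda /rvt/ has 3 consonants (> 2) → phonotactically illegal
[rlerv] — violates constraint (d): word begins with /r/ → phonotactically illegal
[lmemd.relmv] — violates constraint (b): syllable 2 coda /lmv/ has 3 consonants (> 2) → phonotactically illegal
No form is phonotactically legal → 0.

0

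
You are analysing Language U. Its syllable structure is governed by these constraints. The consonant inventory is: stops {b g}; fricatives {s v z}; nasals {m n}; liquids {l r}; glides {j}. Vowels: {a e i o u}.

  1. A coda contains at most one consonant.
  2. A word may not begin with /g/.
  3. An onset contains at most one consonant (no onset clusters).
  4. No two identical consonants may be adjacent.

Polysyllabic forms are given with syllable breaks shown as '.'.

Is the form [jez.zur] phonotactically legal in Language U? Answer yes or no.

no

[jez.zur] — violates constraint 4: adjacent identical consonants /zz/ → phonotactically illegal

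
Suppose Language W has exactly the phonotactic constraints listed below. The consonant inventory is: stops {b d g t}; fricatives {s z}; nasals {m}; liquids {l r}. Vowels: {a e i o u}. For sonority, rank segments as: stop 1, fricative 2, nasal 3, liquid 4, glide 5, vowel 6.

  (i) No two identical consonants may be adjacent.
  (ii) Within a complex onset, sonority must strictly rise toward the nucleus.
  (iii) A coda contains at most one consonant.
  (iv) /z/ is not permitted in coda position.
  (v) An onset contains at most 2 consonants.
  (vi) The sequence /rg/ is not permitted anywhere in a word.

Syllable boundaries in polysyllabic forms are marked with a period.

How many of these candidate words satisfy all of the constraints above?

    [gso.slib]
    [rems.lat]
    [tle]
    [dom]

[gso.slib] — σ1 onset /gs/ (1→2 rises), coda /∅/ ok; σ2 onset /sl/ (2→4 rises), coda /b/ ok → licit
[rems.lat] — violates constraint (iii): syllable 1 coda /ms/ has 2 consonants (> 1) → illicit
[tle] — σ1 onset /tl/ (1→4 rises), coda /∅/ ok → licit
[dom] — σ1 onset /d/, coda /m/ ok → licit
Licit: [gso.slib], [tle], [dom] → 3.

3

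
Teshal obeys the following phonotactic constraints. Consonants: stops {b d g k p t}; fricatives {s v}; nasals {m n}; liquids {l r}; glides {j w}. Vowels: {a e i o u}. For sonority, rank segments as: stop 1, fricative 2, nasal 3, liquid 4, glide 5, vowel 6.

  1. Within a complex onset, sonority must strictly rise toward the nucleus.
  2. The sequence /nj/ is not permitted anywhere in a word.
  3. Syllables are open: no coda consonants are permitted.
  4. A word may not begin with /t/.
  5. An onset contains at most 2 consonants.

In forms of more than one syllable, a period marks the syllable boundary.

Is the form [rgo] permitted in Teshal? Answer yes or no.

no

[rgo] — violates constraint 1: syllable 1 onset /rg/: /r/ (liquid, 4) → /g/ (stop, 1) does not rise → not permitted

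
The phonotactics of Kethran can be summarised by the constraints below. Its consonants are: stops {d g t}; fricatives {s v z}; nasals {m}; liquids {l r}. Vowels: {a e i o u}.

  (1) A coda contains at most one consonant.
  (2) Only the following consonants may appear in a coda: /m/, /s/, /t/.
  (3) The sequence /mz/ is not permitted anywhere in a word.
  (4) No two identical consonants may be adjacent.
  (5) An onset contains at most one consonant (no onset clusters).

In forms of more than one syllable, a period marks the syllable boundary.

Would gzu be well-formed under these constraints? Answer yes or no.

no

gzu — violates constraint 5: syllable 1 onset /gz/ has 2 consonants (> 1) → ill-formed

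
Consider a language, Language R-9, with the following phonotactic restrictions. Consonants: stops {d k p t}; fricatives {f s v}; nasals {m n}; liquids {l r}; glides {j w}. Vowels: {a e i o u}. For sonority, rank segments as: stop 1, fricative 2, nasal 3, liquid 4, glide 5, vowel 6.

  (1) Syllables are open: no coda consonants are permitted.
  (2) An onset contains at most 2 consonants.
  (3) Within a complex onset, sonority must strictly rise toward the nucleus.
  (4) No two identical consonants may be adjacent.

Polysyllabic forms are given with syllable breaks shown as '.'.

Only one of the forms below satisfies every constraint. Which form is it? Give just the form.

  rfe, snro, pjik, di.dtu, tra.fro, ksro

tra.fro

rfe — violates constraint 3: syllable 1 onset /rf/: /r/ (liquid, 4) → /f/ (fricative, 2) does not rise → ill-formed
snro — violates constraint 2: syllable 1 onset /snr/ has 3 consonants (> 2) → ill-formed
pjik — violates constraint 1: syllable 1 coda /k/ has 1 consonant (> 0) → ill-formed
di.dtu — violates constraint 3: syllable 2 onset /dt/: /d/ (stop, 1) → /t/ (stop, 1) does not rise → ill-formed
tra.fro — σ1 onset /tr/ (1→4 rises), coda /∅/ ok; σ2 onset /fr/ (2→4 rises), coda /∅/ ok → well-formed
ksro — violates constraint 2: syllable 1 onset /ksr/ has 3 consonants (> 2) → ill-formed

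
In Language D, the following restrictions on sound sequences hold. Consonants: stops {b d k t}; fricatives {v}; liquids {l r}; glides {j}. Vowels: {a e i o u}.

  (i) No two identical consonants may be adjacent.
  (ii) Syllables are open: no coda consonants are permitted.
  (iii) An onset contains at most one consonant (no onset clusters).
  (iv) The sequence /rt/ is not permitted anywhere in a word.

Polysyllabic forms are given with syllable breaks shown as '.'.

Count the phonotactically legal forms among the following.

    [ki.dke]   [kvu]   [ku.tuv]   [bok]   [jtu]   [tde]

[ki.dke] — violates constraint (iii): syllable 2 onset /dk/ has 2 consonants (> 1) → phonotactically illegal
[kvu] — violates constraint (iii): syllable 1 onset /kv/ has 2 consonants (> 1) → phonotactically illegal
[ku.tuv] — violates constraint (ii): syllable 2 coda /v/ has 1 consonant (> 0) → phonotactically illegal
[bok] — violates constraint (ii): syllable 1 coda /k/ has 1 consonant (> 0) → phonotactically illegal
[jtu] — violates constraint (iii): syllable 1 onset /jt/ has 2 consonants (> 1) → phonotactically illegal
[tde] — violates constraint (iii): syllable 1 onset /td/ has 2 consonants (> 1) → phonotactically illegal
No form is phonotactically legal → 0.

0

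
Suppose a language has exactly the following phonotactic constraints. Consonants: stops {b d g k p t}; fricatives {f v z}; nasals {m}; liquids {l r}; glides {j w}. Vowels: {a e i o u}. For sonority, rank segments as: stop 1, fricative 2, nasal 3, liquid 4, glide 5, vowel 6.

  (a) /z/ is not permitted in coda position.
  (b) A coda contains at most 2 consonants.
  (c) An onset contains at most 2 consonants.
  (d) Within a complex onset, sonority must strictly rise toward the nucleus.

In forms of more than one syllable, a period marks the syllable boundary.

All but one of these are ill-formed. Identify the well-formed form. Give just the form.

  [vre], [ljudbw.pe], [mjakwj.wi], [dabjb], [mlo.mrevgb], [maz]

[vre]

[vre] — σ1 onset /vr/ (2→4 rises), coda /∅/ ok → well-formed
[ljudbw.pe] — violates constraint (b): syllable 1 coda /dbw/ has 3 consonants (> 2) → ill-formed
[mjakwj.wi] — violates constraint (b): syllable 1 coda /kwj/ has 3 consonants (> 2) → ill-formed
[dabjb] — violates constraint (b): syllable 1 coda /bjb/ has 3 consonants (> 2) → ill-formed
[mlo.mrevgb] — violates constraint (b): syllable 2 coda /vgb/ has 3 consonants (> 2) → ill-formed
[maz] — violates constraint (a): syllable 1 coda contains /z/ → ill-formed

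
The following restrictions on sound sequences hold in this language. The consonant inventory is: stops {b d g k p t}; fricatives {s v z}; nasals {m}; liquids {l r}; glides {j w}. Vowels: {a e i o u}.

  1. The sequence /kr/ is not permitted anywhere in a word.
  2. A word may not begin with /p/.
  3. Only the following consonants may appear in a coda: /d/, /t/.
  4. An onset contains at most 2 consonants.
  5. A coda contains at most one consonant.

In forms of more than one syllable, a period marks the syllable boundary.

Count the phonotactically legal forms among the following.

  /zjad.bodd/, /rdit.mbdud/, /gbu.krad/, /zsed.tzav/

/zjad.bodd/ — violates constraint 5: syllable 2 coda /dd/ has 2 consonants (> 1) → phonotactically illegal
/rdit.mbdud/ — violates constraint 4: syllable 2 onset /mbd/ has 3 consonants (> 2) → phonotactically illegal
/gbu.krad/ — violates constraint 1: contains banned sequence /kr/ → phonotactically illegal
/zsed.tzav/ — violates constraint 3: syllable 2 coda contains /v/, which is not a licensed coda consonant → phonotactically illegal
No form is phonotactically legal → 0.

0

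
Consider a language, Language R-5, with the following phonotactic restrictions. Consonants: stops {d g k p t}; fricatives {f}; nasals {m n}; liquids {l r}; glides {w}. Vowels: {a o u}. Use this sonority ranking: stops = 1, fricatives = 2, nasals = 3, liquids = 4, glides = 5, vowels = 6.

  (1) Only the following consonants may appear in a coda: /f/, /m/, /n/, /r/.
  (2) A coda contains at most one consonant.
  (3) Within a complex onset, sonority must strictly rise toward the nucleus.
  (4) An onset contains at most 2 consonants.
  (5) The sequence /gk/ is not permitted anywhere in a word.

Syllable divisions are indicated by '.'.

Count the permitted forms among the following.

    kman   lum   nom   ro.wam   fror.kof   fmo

kman — σ1 onset /km/ (1→3 rises), coda /n/ ok → permitted
lum — σ1 onset /l/, coda /m/ ok → permitted
nom — σ1 onset /n/, coda /m/ ok → permitted
ro.wam — σ1 onset /r/, coda /∅/ ok; σ2 onset /w/, coda /m/ ok → permitted
fror.kof — σ1 onset /fr/ (2→4 rises), coda /r/ ok; σ2 onset /k/, coda /f/ ok → permitted
fmo — σ1 onset /fm/ (2→3 rises), coda /∅/ ok → permitted
Permitted: kman, lum, nom, ro.wam, fror.kof, fmo → 6.

6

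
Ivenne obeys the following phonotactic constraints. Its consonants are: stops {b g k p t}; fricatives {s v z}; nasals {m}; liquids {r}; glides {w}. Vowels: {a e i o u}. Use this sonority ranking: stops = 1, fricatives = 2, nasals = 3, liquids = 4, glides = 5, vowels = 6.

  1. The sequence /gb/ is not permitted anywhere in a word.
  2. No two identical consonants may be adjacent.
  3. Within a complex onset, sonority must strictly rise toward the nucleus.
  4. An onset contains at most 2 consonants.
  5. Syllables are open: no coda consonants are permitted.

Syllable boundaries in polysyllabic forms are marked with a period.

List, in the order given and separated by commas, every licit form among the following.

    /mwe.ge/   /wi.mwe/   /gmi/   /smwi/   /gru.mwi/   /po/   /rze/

/mwe.ge/ — σ1 onset /mw/ (3→5 rises), coda /∅/ ok; σ2 onset /g/, coda /∅/ ok → licit
/wi.mwe/ — σ1 onset /w/, coda /∅/ ok; σ2 onset /mw/ (3→5 rises), coda /∅/ ok → licit
/gmi/ — σ1 onset /gm/ (1→3 rises), coda /∅/ ok → licit
/smwi/ — violates constraint 4: syllable 1 onset /smw/ has 3 consonants (> 2) → illicit
/gru.mwi/ — σ1 onset /gr/ (1→4 rises), coda /∅/ ok; σ2 onset /mw/ (3→5 rises), coda /∅/ ok → licit
/po/ — σ1 onset /p/, coda /∅/ ok → licit
/rze/ — violates constraint 3: syllable 1 onset /rz/: /r/ (liquid, 4) → /z/ (fricative, 2) does not rise → illicit

/mwe.ge/, /wi.mwe/, /gmi/, /gru.mwi/, /po/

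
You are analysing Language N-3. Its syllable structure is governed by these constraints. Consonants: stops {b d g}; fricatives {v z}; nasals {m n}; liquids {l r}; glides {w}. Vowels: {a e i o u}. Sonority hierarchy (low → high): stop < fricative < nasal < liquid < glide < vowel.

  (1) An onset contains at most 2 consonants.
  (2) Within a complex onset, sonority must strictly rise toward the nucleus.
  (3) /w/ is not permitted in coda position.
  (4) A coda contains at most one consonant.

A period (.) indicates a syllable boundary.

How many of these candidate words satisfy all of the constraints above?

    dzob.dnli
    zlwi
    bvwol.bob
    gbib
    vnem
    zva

dzob.dnli — violates constraint 1: syllable 2 onset /dnl/ has 3 consonants (> 2) → not permitted
zlwi — violates constraint 1: syllable 1 onset /zlw/ has 3 consonants (> 2) → not permitted
bvwol.bob — violates constraint 1: syllable 1 onset /bvw/ has 3 consonants (> 2) → not permitted
gbib — violates constraint 2: syllable 1 onset /gb/: /g/ (stop, 1) → /b/ (stop, 1) does not rise → not permitted
vnem — σ1 onset /vn/ (2→3 rises), coda /m/ ok → permitted
zva — violates constraint 2: syllable 1 onset /zv/: /z/ (fricative, 2) → /v/ (fricative, 2) does not rise → not permitted
Permitted: vnem → 1.

1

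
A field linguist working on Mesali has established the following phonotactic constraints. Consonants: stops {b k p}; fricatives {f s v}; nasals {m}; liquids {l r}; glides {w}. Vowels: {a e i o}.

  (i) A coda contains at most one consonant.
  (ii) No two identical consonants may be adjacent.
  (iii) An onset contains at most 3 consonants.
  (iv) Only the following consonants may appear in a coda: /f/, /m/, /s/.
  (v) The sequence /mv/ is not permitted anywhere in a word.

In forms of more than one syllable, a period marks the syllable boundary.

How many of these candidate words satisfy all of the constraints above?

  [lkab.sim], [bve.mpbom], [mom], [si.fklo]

[lkab.sim] — violates constraint (iv): syllable 1 coda contains /b/, which is not a licensed coda consonant → ill-formed
[bve.mpbom] — σ1 onset /bv/ (2C), coda /∅/ ok; σ2 onset /mpb/ (3C), coda /m/ ok → well-formed
[mom] — σ1 onset /m/, coda /m/ ok → well-formed
[si.fklo] — σ1 onset /s/, coda /∅/ ok; σ2 onset /fkl/ (3C), coda /∅/ ok → well-formed
Well-formed: [bve.mpbom], [mom], [si.fklo] → 3.

3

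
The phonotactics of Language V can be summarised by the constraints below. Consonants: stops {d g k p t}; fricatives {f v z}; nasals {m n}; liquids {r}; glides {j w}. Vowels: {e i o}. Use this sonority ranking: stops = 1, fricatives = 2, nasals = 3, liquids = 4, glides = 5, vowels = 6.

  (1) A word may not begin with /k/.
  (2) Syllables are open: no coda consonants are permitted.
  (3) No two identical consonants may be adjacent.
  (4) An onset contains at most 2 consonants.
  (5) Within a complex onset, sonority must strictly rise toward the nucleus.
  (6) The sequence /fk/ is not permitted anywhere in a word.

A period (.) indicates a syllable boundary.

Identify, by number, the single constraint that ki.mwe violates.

ki.mwe: word begins with /k/.
This is a violation of constraint 1: "A word may not begin with /k/."
The remaining constraints (2, 3, 4, 5, 6) are satisfied.

1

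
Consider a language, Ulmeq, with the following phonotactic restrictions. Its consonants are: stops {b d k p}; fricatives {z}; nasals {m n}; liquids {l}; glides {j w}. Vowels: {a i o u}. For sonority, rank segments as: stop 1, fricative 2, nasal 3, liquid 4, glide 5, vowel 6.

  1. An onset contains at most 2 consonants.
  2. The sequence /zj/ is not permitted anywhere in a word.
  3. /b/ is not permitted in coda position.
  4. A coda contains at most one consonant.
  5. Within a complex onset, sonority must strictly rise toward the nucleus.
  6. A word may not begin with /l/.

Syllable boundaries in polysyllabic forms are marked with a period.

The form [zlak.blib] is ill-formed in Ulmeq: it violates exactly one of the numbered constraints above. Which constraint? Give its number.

3

[zlak.blib]: syllable 2 coda contains /b/.
This is a violation of constraint 3: "/b/ is not permitted in coda position."
The remaining constraints (1, 2, 4, 5, 6) are satisfied.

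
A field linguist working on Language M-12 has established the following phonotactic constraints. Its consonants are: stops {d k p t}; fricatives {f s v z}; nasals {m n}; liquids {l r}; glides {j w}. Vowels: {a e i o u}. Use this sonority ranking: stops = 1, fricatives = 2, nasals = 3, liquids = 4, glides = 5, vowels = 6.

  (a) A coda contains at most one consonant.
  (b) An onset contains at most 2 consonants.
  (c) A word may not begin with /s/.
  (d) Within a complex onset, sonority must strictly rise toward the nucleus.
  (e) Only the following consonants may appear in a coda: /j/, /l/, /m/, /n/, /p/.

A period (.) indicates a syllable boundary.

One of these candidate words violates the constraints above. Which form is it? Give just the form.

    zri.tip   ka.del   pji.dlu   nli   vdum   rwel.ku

zri.tip — σ1 onset /zr/ (2→4 rises), coda /∅/ ok; σ2 onset /t/, coda /p/ ok → well-formed
ka.del — σ1 onset /k/, coda /∅/ ok; σ2 onset /d/, coda /l/ ok → well-formed
pji.dlu — σ1 onset /pj/ (1→5 rises), coda /∅/ ok; σ2 onset /dl/ (1→4 rises), coda /∅/ ok → well-formed
nli — σ1 onset /nl/ (3→4 rises), coda /∅/ ok → well-formed
vdum — violates constraint (d): syllable 1 onset /vd/: /v/ (fricative, 2) → /d/ (stop, 1) does not rise → ill-formed
rwel.ku — σ1 onset /rw/ (4→5 rises), coda /l/ ok; σ2 onset /k/, coda /∅/ ok → well-formed

vdum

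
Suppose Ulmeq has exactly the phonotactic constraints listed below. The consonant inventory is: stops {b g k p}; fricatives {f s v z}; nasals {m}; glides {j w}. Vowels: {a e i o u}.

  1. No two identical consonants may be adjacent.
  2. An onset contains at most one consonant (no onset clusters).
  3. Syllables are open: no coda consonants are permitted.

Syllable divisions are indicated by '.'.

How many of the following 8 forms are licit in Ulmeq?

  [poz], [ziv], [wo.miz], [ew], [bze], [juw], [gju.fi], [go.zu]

1

[poz] — violates constraint 3: syllable 1 coda /z/ has 1 consonant (> 0) → illicit
[ziv] — violates constraint 3: syllable 1 coda /v/ has 1 consonant (> 0) → illicit
[wo.miz] — violates constraint 3: syllable 2 coda /z/ has 1 consonant (> 0) → illicit
[ew] — violates constraint 3: syllable 1 coda /w/ has 1 consonant (> 0) → illicit
[bze] — violates constraint 2: syllable 1 onset /bz/ has 2 consonants (> 1) → illicit
[juw] — violates constraint 3: syllable 1 coda /w/ has 1 consonant (> 0) → illicit
[gju.fi] — violates constraint 2: syllable 1 onset /gj/ has 2 consonants (> 1) → illicit
[go.zu] — σ1 onset /g/, coda /∅/ ok; σ2 onset /z/, coda /∅/ ok → licit
Licit: [go.zu] → 1.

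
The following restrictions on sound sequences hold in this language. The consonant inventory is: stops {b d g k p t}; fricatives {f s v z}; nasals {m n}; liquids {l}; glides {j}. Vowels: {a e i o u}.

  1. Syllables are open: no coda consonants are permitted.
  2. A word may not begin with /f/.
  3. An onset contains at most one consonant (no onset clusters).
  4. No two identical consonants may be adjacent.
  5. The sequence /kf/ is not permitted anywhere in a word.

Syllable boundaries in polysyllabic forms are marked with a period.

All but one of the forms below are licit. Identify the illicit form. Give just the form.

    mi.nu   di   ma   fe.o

fe.o

mi.nu — σ1 onset /m/, coda /∅/ ok; σ2 onset /n/, coda /∅/ ok → licit
di — σ1 onset /d/, coda /∅/ ok → licit
ma — σ1 onset /m/, coda /∅/ ok → licit
fe.o — violates constraint 2: word begins with /f/ → illicit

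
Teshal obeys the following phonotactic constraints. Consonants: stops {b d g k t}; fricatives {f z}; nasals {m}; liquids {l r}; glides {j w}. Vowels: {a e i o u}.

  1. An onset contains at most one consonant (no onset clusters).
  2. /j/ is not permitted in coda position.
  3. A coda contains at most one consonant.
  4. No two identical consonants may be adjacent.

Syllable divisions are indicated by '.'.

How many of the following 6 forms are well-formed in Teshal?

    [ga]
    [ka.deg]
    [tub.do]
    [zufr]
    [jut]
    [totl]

[ga] — σ1 onset /g/, coda /∅/ ok → well-formed
[ka.deg] — σ1 onset /k/, coda /∅/ ok; σ2 onset /d/, coda /g/ ok → well-formed
[tub.do] — σ1 onset /t/, coda /b/ ok; σ2 onset /d/, coda /∅/ ok → well-formed
[zufr] — violates constraint 3: syllable 1 coda /fr/ has 2 consonants (> 1) → ill-formed
[jut] — σ1 onset /j/, coda /t/ ok → well-formed
[totl] — violates constraint 3: syllable 1 coda /tl/ has 2 consonants (> 1) → ill-formed
Well-formed: [ga], [ka.deg], [tub.do], [jut] → 4.

4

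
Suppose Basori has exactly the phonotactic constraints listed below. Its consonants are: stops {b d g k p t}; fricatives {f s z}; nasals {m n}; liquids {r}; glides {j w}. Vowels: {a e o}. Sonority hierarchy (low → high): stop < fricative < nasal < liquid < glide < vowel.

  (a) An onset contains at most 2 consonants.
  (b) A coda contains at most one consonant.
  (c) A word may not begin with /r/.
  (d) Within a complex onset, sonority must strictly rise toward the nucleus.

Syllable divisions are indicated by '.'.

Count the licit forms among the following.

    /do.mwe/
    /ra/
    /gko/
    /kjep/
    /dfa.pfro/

2

/do.mwe/ — σ1 onset /d/, coda /∅/ ok; σ2 onset /mw/ (3→5 rises), coda /∅/ ok → licit
/ra/ — violates constraint (c): word begins with /r/ → illicit
/gko/ — violates constraint (d): syllable 1 onset /gk/: /g/ (stop, 1) → /k/ (stop, 1) does not rise → illicit
/kjep/ — σ1 onset /kj/ (1→5 rises), coda /p/ ok → licit
/dfa.pfro/ — violates constraint (a): syllable 2 onset /pfr/ has 3 consonants (> 2) → illicit
Licit: /do.mwe/, /kjep/ → 2.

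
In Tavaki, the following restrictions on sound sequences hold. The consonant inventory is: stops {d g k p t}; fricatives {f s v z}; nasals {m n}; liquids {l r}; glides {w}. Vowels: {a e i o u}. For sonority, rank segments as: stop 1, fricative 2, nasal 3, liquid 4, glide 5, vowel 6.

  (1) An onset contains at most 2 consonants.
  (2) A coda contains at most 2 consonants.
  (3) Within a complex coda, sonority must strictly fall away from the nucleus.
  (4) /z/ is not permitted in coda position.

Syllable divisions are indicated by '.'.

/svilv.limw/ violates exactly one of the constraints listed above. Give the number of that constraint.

3

/svilv.limw/: syllable 2 coda /mw/: /m/ (nasal, 3) → /w/ (glide, 5) does not fall.
This is a violation of constraint 3: "Within a complex coda, sonority must strictly fall away from the nucleus."
The remaining constraints (1, 2, 4) are satisfied.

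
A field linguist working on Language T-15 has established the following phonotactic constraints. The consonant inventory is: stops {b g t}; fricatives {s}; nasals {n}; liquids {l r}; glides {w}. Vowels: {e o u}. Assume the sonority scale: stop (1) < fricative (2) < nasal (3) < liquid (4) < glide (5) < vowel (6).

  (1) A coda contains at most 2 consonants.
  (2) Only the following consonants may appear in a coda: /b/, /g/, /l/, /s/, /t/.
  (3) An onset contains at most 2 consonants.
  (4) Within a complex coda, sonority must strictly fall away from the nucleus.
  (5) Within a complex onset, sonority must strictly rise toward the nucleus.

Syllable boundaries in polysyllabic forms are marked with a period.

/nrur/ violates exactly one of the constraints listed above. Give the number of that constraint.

2

/nrur/: syllable 1 coda contains /r/, which is not a licensed coda consonant.
This is a violation of constraint 2: "Only the following consonants may appear in a coda: /b/, /g/, /l/, /s/, /t/."
The remaining constraints (1, 3, 4, 5) are satisfied.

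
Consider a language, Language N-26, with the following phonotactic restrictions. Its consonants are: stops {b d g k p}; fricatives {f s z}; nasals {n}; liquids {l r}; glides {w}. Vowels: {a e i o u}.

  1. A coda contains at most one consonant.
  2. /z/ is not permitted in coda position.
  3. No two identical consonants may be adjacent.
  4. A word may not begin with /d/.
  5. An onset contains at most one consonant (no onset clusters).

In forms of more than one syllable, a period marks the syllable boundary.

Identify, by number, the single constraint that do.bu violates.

4

do.bu: word begins with /d/.
This is a violation of constraint 4: "A word may not begin with /d/."
The remaining constraints (1, 2, 3, 5) are satisfied.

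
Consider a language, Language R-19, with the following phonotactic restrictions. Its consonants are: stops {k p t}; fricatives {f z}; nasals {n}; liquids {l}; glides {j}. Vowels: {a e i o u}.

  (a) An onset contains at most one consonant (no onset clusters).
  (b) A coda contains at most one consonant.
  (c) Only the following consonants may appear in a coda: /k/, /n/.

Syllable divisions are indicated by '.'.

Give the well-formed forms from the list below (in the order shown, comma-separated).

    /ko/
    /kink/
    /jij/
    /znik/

/ko/

/ko/ — σ1 onset /k/, coda /∅/ ok → well-formed
/kink/ — violates constraint (b): syllable 1 coda /nk/ has 2 consonants (> 1) → ill-formed
/jij/ — violates constraint (c): syllable 1 coda contains /j/, which is not a licensed coda consonant → ill-formed
/znik/ — violates constraint (a): syllable 1 onset /zn/ has 2 consonants (> 1) → ill-formed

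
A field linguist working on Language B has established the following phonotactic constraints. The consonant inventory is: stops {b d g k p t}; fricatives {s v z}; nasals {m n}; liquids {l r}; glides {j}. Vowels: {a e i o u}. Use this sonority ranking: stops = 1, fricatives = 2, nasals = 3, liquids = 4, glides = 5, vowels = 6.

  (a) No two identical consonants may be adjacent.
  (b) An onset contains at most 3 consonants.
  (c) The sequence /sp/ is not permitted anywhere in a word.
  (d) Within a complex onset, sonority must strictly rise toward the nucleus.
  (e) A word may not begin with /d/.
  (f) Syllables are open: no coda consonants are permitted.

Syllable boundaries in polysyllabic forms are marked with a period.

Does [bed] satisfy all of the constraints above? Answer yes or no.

[bed] — violates constraint (f): syllable 1 coda /d/ has 1 consonant (> 0) → phonotactically illegal

no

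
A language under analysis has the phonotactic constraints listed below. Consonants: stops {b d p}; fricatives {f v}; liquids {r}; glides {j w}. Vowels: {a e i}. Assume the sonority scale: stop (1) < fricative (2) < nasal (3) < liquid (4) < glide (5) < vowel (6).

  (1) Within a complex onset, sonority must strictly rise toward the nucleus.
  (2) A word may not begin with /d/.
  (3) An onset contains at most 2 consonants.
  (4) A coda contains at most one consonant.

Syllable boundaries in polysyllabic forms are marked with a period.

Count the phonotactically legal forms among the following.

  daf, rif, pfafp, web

daf — violates constraint 2: word begins with /d/ → phonotactically illegal
rif — σ1 onset /r/, coda /f/ ok → phonotactically legal
pfafp — violates constraint 4: syllable 1 coda /fp/ has 2 consonants (> 1) → phonotactically illegal
web — σ1 onset /w/, coda /b/ ok → phonotactically legal
Phonotactically legal: rif, web → 2.

2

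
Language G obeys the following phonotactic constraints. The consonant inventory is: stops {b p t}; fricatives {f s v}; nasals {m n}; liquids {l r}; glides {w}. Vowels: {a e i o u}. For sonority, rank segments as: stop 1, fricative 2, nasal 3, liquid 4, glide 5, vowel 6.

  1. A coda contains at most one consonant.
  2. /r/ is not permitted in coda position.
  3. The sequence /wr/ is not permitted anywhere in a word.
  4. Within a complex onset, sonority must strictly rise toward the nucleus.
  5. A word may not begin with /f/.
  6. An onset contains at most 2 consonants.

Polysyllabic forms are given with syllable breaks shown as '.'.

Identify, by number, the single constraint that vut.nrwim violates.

vut.nrwim: syllable 2 onset /nrw/ has 3 consonants (> 2).
This is a violation of constraint 6: "An onset contains at most 2 consonants."
The remaining constraints (1, 2, 3, 4, 5) are satisfied.

6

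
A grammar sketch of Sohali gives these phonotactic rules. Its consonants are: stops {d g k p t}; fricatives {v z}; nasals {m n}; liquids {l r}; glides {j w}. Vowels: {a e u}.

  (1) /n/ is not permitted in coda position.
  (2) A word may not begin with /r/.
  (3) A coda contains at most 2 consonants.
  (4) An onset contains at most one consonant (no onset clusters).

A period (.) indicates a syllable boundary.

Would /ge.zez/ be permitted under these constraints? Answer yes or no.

yes

/ge.zez/ — σ1 onset /g/, coda /∅/ ok; σ2 onset /z/, coda /z/ ok → permitted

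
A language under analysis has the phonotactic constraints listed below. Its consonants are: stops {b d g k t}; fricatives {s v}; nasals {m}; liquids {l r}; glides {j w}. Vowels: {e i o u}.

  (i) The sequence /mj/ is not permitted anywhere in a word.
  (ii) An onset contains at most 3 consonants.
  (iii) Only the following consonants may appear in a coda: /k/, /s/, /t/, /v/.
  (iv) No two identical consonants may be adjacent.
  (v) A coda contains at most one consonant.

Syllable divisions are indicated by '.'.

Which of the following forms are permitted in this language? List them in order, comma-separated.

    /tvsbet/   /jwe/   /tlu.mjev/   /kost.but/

/jwe/

/tvsbet/ — violates constraint (ii): syllable 1 onset /tvsb/ has 4 consonants (> 3) → not permitted
/jwe/ — σ1 onset /jw/ (2C), coda /∅/ ok → permitted
/tlu.mjev/ — violates constraint (i): contains banned sequence /mj/ → not permitted
/kost.but/ — violates constraint (v): syllable 1 coda /st/ has 2 consonants (> 1) → not permitted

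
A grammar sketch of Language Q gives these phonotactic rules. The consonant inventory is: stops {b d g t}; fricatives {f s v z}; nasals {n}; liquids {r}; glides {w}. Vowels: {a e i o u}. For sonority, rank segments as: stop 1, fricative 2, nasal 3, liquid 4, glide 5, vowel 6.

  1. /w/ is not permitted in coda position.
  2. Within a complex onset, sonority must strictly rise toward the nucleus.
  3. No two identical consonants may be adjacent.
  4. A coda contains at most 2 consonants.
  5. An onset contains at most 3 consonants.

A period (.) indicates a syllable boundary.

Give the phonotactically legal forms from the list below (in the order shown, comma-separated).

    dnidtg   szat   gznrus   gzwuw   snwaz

dnidtg — violates constraint 4: syllable 1 coda /dtg/ has 3 consonants (> 2) → phonotactically illegal
szat — violates constraint 2: syllable 1 onset /sz/: /s/ (fricative, 2) → /z/ (fricative, 2) does not rise → phonotactically illegal
gznrus — violates constraint 5: syllable 1 onset /gznr/ has 4 consonants (> 3) → phonotactically illegal
gzwuw — violates constraint 1: syllable 1 coda contains /w/ → phonotactically illegal
snwaz — σ1 onset /snw/ (2→3→5 rises), coda /z/ ok → phonotactically legal

snwaz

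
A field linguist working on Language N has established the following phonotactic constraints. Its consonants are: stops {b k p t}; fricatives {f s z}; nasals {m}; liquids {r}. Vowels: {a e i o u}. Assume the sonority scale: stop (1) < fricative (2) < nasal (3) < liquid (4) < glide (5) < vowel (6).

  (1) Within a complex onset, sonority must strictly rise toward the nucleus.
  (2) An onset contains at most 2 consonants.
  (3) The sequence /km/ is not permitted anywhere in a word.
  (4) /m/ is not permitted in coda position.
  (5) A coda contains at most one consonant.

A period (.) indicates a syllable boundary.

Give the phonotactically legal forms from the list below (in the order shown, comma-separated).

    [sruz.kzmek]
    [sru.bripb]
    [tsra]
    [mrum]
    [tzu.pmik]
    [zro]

[sruz.kzmek] — violates constraint 2: syllable 2 onset /kzm/ has 3 consonants (> 2) → phonotactically illegal
[sru.bripb] — violates constraint 5: syllable 2 coda /pb/ has 2 consonants (> 1) → phonotactically illegal
[tsra] — violates constraint 2: syllable 1 onset /tsr/ has 3 consonants (> 2) → phonotactically illegal
[mrum] — violates constraint 4: syllable 1 coda contains /m/ → phonotactically illegal
[tzu.pmik] — σ1 onset /tz/ (1→2 rises), coda /∅/ ok; σ2 onset /pm/ (1→3 rises), coda /k/ ok → phonotactically legal
[zro] — σ1 onset /zr/ (2→4 rises), coda /∅/ ok → phonotactically legal

[tzu.pmik], [zro]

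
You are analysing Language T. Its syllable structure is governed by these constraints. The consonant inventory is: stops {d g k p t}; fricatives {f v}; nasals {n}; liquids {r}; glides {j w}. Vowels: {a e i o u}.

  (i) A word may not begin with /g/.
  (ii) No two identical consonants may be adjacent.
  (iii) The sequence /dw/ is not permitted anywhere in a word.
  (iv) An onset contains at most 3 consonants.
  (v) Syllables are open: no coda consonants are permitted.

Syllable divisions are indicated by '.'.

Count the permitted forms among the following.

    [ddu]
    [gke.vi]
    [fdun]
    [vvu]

0

[ddu] — violates constraint (ii): adjacent identical consonants /dd/ → not permitted
[gke.vi] — violates constraint (i): word begins with /g/ → not permitted
[fdun] — violates constraint (v): syllable 1 coda /n/ has 1 consonant (> 0) → not permitted
[vvu] — violates constraint (ii): adjacent identical consonants /vv/ → not permitted
No form is permitted → 0.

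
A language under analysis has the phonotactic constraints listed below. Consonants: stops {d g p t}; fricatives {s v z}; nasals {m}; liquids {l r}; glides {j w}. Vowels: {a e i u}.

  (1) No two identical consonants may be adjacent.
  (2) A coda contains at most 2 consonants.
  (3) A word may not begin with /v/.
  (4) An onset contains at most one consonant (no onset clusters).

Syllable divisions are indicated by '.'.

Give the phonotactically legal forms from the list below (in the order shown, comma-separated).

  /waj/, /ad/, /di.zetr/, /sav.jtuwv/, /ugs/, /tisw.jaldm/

/waj/ — σ1 onset /w/, coda /j/ ok → phonotactically legal
/ad/ — σ1 onset /∅/, coda /d/ ok → phonotactically legal
/di.zetr/ — σ1 onset /d/, coda /∅/ ok; σ2 onset /z/, coda /tr/ (2C) ok → phonotactically legal
/sav.jtuwv/ — violates constraint 4: syllable 2 onset /jt/ has 2 consonants (> 1) → phonotactically illegal
/ugs/ — σ1 onset /∅/, coda /gs/ (2C) ok → phonotactically legal
/tisw.jaldm/ — violates constraint 2: syllable 2 coda /ldm/ has 3 consonants (> 2) → phonotactically illegal

/waj/, /ad/, /di.zetr/, /ugs/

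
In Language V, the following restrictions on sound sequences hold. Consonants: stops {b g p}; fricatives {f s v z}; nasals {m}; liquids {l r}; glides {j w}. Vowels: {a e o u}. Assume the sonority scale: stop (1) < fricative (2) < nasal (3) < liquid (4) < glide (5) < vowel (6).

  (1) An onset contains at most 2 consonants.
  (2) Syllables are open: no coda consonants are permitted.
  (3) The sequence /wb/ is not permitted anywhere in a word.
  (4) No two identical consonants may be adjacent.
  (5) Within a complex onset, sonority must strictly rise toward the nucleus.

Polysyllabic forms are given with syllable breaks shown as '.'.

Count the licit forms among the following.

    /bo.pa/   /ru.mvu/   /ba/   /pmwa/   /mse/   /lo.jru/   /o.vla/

3

/bo.pa/ — σ1 onset /b/, coda /∅/ ok; σ2 onset /p/, coda /∅/ ok → licit
/ru.mvu/ — violates constraint 5: syllable 2 onset /mv/: /m/ (nasal, 3) → /v/ (fricative, 2) does not rise → illicit
/ba/ — σ1 onset /b/, coda /∅/ ok → licit
/pmwa/ — violates constraint 1: syllable 1 onset /pmw/ has 3 consonants (> 2) → illicit
/mse/ — violates constraint 5: syllable 1 onset /ms/: /m/ (nasal, 3) → /s/ (fricative, 2) does not rise → illicit
/lo.jru/ — violates constraint 5: syllable 2 onset /jr/: /j/ (glide, 5) → /r/ (liquid, 4) does not rise → illicit
/o.vla/ — σ1 onset /∅/, coda /∅/ ok; σ2 onset /vl/ (2→4 rises), coda /∅/ ok → licit
Licit: /bo.pa/, /ba/, /o.vla/ → 3.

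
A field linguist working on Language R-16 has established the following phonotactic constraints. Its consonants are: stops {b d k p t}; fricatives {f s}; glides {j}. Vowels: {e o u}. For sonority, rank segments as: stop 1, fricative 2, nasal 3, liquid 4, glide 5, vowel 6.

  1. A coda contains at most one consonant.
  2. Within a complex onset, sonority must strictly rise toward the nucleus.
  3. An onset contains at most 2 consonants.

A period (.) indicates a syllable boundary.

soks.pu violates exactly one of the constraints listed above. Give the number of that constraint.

1

soks.pu: syllable 1 coda /ks/ has 2 consonants (> 1).
This is a violation of constraint 1: "A coda contains at most one consonant."
The remaining constraints (2, 3) are satisfied.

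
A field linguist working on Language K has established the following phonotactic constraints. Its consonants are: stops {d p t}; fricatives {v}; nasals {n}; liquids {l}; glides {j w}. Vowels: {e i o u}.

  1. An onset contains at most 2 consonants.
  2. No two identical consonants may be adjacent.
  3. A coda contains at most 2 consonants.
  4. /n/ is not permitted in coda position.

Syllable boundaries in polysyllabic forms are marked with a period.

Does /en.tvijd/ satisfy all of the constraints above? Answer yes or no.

no

/en.tvijd/ — violates constraint 4: syllable 1 coda contains /n/ → not permitted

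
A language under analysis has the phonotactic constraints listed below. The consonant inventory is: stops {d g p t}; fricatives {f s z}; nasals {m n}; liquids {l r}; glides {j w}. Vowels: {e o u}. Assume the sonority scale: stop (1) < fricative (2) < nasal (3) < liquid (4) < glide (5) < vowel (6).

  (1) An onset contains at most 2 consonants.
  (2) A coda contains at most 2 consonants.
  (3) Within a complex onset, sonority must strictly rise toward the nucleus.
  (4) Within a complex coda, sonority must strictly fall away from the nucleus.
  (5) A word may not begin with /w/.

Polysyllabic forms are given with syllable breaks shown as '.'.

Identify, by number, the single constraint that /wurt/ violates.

5

/wurt/: word begins with /w/.
This is a violation of constraint 5: "A word may not begin with /w/."
The remaining constraints (1, 2, 3, 4) are satisfied.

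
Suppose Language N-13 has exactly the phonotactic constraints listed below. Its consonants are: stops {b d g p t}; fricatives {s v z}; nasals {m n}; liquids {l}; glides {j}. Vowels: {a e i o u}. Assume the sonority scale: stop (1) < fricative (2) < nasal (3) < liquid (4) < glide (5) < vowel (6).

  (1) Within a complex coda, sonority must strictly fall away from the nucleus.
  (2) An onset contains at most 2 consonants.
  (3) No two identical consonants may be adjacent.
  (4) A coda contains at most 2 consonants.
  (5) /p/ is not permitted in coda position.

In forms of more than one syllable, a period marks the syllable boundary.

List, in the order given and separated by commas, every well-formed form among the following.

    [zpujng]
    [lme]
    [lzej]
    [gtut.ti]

[lme], [lzej]

[zpujng] — violates constraint 4: syllable 1 coda /jng/ has 3 consonants (> 2) → ill-formed
[lme] — σ1 onset /lm/ (2C), coda /∅/ ok → well-formed
[lzej] — σ1 onset /lz/ (2C), coda /j/ ok → well-formed
[gtut.ti] — violates constraint 3: adjacent identical consonants /tt/ → ill-formed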